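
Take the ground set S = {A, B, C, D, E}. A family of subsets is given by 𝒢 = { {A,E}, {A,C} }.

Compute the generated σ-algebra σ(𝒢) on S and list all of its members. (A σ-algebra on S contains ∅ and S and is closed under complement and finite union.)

σ(𝒢) = { {}, {A}, {C}, {E}, {A,C}, {A,E}, {B,D}, {C,E}, {A,B,D}, {A,C,E}, {B,C,D}, {B,D,E}, {A,B,C,D}, {A,B,D,E}, {B,C,D,E}, S }

Check:
Start: 𝒢 ∪ {∅, S} = { {}, {A,C}, {A,E}, S }.
Step 1: +3 →
  {A,C,E}  = {A,C} ∪ {A,E}
  {B,C,D}  = complement {A,E}
  {B,D,E}  = complement {A,C}
  [7 total]
Step 2: 4 new —
  {B,D}  = complement {A,C,E}
  {A,B,C,D}  = {B,C,D} ∪ {A,C}
  {A,B,D,E}  = {A,E} ∪ {B,D,E}
  {B,C,D,E}  = {B,C,D} ∪ {B,D,E}
  [11 total]
Step 3: 3 new —
  {A}  = complement {B,C,D,E}
  {C}  = complement {A,B,D,E}
  {E}  = complement {A,B,C,D}
  [14 total]
Step 4 adds 2:
  {C,E}  = {C} ∪ {E}
  {A,B,D}  = {B,D} ∪ {A}
  [16 total]
Step 5: stable.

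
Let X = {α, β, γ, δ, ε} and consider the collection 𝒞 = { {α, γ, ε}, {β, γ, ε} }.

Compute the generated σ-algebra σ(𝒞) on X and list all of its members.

Start: 𝒞 ∪ {∅, X} = { ∅, {α, γ, ε}, {β, γ, ε}, X }.
Pass 1 (3 new):
  {α, δ}  = {β, γ, ε}ᶜ
  {β, δ}  = {α, γ, ε}ᶜ
  {α, β, γ, ε}  = {α, γ, ε} ∪ {β, γ, ε}
  [7 total]
Pass 2 adds 4:
  {δ}  = {α, β, γ, ε}ᶜ
  {α, β, δ}  = {α, δ} ∪ {β, δ}
  {α, γ, δ, ε}  = {α, δ} ∪ {α, γ, ε}
  {β, γ, δ, ε}  = {β, γ, ε} ∪ {β, δ}
  [11 total]
Pass 3: +3 →
  {α}  = {β, γ, δ, ε}ᶜ
  {β}  = {α, γ, δ, ε}ᶜ
  {γ, ε}  = {α, β, δ}ᶜ
  [14 total]
Pass 4. New:
  {α, β}  = {β} ∪ {α}
  {γ, δ, ε}  = {δ} ∪ {γ, ε}
  [16 total]
Pass 5: stable.

Therefore σ(𝒞) = { ∅, {α}, {β}, {δ}, {α, β}, {α, δ}, {β, δ}, {γ, ε}, {α, β, δ}, {α, γ, ε}, {β, γ, ε}, {γ, δ, ε}, {α, β, γ, ε}, {α, γ, δ, ε}, {β, γ, δ, ε}, X } (|σ(𝒞)| = 16).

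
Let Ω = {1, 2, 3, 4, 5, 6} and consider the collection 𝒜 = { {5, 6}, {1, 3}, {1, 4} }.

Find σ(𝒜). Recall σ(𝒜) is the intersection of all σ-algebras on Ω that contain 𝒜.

Start: 𝒜 ∪ {∅, Ω} = { {}, {1, 3}, {1, 4}, {5, 6}, Ω }.
Step 1 adds 6:
  {1, 3, 4}  = {1, 4} ∪ {1, 3}
  {1, 2, 3, 4}  = Ω∖{5, 6}
  {1, 3, 5, 6}  = {5, 6} ∪ {1, 3}
  {1, 4, 5, 6}  = {1, 4} ∪ {5, 6}
  {2, 3, 5, 6}  = Ω∖{1, 4}
  {2, 4, 5, 6}  = Ω∖{1, 3}
Step 2 adds 7:
  {2, 3}  = Ω∖{1, 4, 5, 6}
  {2, 4}  = Ω∖{1, 3, 5, 6}
  {2, 5, 6}  = Ω∖{1, 3, 4}
  {1, 2, 3, 5, 6}  = {1, 3, 5, 6} ∪ {2, 3, 5, 6}
  {1, 2, 4, 5, 6}  = {1, 4, 5, 6} ∪ {2, 4, 5, 6}
  {1, 3, 4, 5, 6}  = {1, 3, 5, 6} ∪ {1, 4, 5, 6}
  {2, 3, 4, 5, 6}  = {2, 4, 5, 6} ∪ {2, 3, 5, 6}
Step 3. New:
  {1}  = Ω∖{2, 3, 4, 5, 6}
  {2}  = Ω∖{1, 3, 4, 5, 6}
  {3}  = Ω∖{1, 2, 4, 5, 6}
  {4}  = Ω∖{1, 2, 3, 5, 6}
  {1, 2, 3}  = {2, 3} ∪ {1, 3}
  {1, 2, 4}  = {1, 4} ∪ {2, 4}
  {2, 3, 4}  = {2, 3} ∪ {2, 4}
Step 4: +6 →
  {1, 2}  = {1} ∪ {2}
  {3, 4}  = {3} ∪ {4}
  {1, 5, 6}  = Ω∖{2, 3, 4}
  {3, 5, 6}  = Ω∖{1, 2, 4}
  {4, 5, 6}  = Ω∖{1, 2, 3}
  {1, 2, 5, 6}  = {1} ∪ {2, 5, 6}
Step 5: +1 →
  {3, 4, 5, 6}  = Ω∖{1, 2}
Step 6: closed — nothing new.

σ(𝒜) = { {}, {1}, {2}, {3}, {4}, {1, 2}, {1, 3}, {1, 4}, {2, 3}, {2, 4}, {3, 4}, {5, 6}, {1, 2, 3}, {1, 2, 4}, {1, 3, 4}, {1, 5, 6}, {2, 3, 4}, {2, 5, 6}, {3, 5, 6}, {4, 5, 6}, {1, 2, 3, 4}, {1, 2, 5, 6}, {1, 3, 5, 6}, {1, 4, 5, 6}, {2, 3, 5, 6}, {2, 4, 5, 6}, {3, 4, 5, 6}, {1, 2, 3, 5, 6}, {1, 2, 4, 5, 6}, {1, 3, 4, 5, 6}, {2, 3, 4, 5, 6}, Ω }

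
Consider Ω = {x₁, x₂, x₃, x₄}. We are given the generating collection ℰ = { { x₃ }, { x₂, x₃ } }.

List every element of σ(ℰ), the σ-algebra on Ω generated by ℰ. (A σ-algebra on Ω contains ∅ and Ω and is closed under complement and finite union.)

Seed the family with ℰ together with ∅ and Ω: { {}, { x₃ }, { x₂, x₃ }, Ω }.
Pass 1. New:
  { x₁, x₄ }  = Ω∖{ x₂, x₃ }
  { x₁, x₂, x₄ }  = Ω∖{ x₃ }
  (now 6)
Pass 2 adds 1:
  { x₁, x₃, x₄ }  = { x₃ } ∪ { x₁, x₄ }
  (now 7)
Pass 3. New:
  { x₂ }  = Ω∖{ x₁, x₃, x₄ }
  (now 8)
Pass 4: already closed under ᶜ and ∪.

|σ(ℰ)| = 8.  σ(ℰ) = { {}, { x₂ }, { x₃ }, { x₁, x₄ }, { x₂, x₃ }, { x₁, x₂, x₄ }, { x₁, x₃, x₄ }, Ω }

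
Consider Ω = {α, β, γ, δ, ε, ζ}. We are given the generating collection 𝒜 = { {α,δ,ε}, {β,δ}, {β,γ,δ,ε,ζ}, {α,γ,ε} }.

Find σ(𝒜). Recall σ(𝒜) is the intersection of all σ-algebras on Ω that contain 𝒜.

σ(𝒜) (64 sets): { {}, {α}, {β}, {γ}, {δ}, {ε}, {ζ}, {α,β}, {α,γ}, {α,δ}, {α,ε}, {α,ζ}, {β,γ}, {β,δ}, {β,ε}, {β,ζ}, {γ,δ}, {γ,ε}, {γ,ζ}, {δ,ε}, {δ,ζ}, {ε,ζ}, {α,β,γ}, {α,β,δ}, {α,β,ε}, {α,β,ζ}, {α,γ,δ}, {α,γ,ε}, {α,γ,ζ}, {α,δ,ε}, {α,δ,ζ}, {α,ε,ζ}, {β,γ,δ}, {β,γ,ε}, {β,γ,ζ}, {β,δ,ε}, {β,δ,ζ}, {β,ε,ζ}, {γ,δ,ε}, {γ,δ,ζ}, {γ,ε,ζ}, {δ,ε,ζ}, {α,β,γ,δ}, {α,β,γ,ε}, {α,β,γ,ζ}, {α,β,δ,ε}, {α,β,δ,ζ}, {α,β,ε,ζ}, {α,γ,δ,ε}, {α,γ,δ,ζ}, {α,γ,ε,ζ}, {α,δ,ε,ζ}, {β,γ,δ,ε}, {β,γ,δ,ζ}, {β,γ,ε,ζ}, {β,δ,ε,ζ}, {γ,δ,ε,ζ}, {α,β,γ,δ,ε}, {α,β,γ,δ,ζ}, {α,β,γ,ε,ζ}, {α,β,δ,ε,ζ}, {α,γ,δ,ε,ζ}, {β,γ,δ,ε,ζ}, Ω }

Working:
Take S₀ = 𝒜 ∪ {∅, Ω} = { {}, {β,δ}, {α,γ,ε}, {α,δ,ε}, {β,γ,δ,ε,ζ}, Ω }.
Step 1 (7 new):
  {α}  = complement {β,γ,δ,ε,ζ}
  {β,γ,ζ}  = complement {α,δ,ε}
  {β,δ,ζ}  = complement {α,γ,ε}
  {α,β,δ,ε}  = {α,δ,ε} ∪ {β,δ}
  {α,γ,δ,ε}  = {α,δ,ε} ∪ {α,γ,ε}
  {α,γ,ε,ζ}  = complement {β,δ}
  {α,β,γ,δ,ε}  = {α,γ,ε} ∪ {β,δ}
  — 13 sets.
Step 2. New:
  {ζ}  = complement {α,β,γ,δ,ε}
  {β,ζ}  = complement {α,γ,δ,ε}
  {γ,ζ}  = complement {α,β,δ,ε}
  {α,β,δ}  = {β,δ} ∪ {α}
  {α,β,γ,ζ}  = {β,γ,ζ} ∪ {α}
  {α,β,δ,ζ}  = {β,δ,ζ} ∪ {α}
  {β,γ,δ,ζ}  = {β,δ,ζ} ∪ {β,γ,ζ}
  {α,β,γ,ε,ζ}  = {α,γ,ε,ζ} ∪ {β,γ,ζ}
  {α,β,δ,ε,ζ}  = {α,δ,ε} ∪ {β,δ,ζ}
  {α,γ,δ,ε,ζ}  = {α,δ,ε} ∪ {α,γ,ε,ζ}
  — 23 sets.
Step 3: +12 →
  {β}  = complement {α,γ,δ,ε,ζ}
  {γ}  = complement {α,β,δ,ε,ζ}
  {δ}  = complement {α,β,γ,ε,ζ}
  {α,ε}  = complement {β,γ,δ,ζ}
  {α,ζ}  = {ζ} ∪ {α}
  {γ,ε}  = complement {α,β,δ,ζ}
  {δ,ε}  = complement {α,β,γ,ζ}
  {α,β,ζ}  = {β,ζ} ∪ {α}
  {α,γ,ζ}  = {γ,ζ} ∪ {α}
  {γ,ε,ζ}  = complement {α,β,δ}
  {α,δ,ε,ζ}  = {α,δ,ε} ∪ {ζ}
  {α,β,γ,δ,ζ}  = {β,δ,ζ} ∪ {α,β,γ,ζ}
  — 35 sets.
Step 4 (24 new):
  {ε}  = complement {α,β,γ,δ,ζ}
  {α,β}  = {α} ∪ {β}
  {α,γ}  = {α} ∪ {γ}
  {α,δ}  = {α} ∪ {δ}
  {β,γ}  = complement {α,δ,ε,ζ}
  {γ,δ}  = {γ} ∪ {δ}
  {δ,ζ}  = {ζ} ∪ {δ}
  {α,β,ε}  = {β} ∪ {α,ε}
  {α,δ,ζ}  = {α,ζ} ∪ {δ}
  {α,ε,ζ}  = {α,ζ} ∪ {α,ε}
  {β,γ,δ}  = {γ} ∪ {β,δ}
  {β,γ,ε}  = {β} ∪ {γ,ε}
  {β,δ,ε}  = complement {α,γ,ζ}
  {γ,δ,ε}  = complement {α,β,ζ}
  {γ,δ,ζ}  = {γ,ζ} ∪ {δ}
  {δ,ε,ζ}  = {ζ} ∪ {δ,ε}
  {α,β,γ,δ}  = {α,β,δ} ∪ {γ}
  {α,β,γ,ε}  = {α,γ,ε} ∪ {β}
  {α,β,ε,ζ}  = {β,ζ} ∪ {α,ε}
  {α,γ,δ,ζ}  = {α,γ,ζ} ∪ {δ}
  {β,γ,δ,ε}  = complement {α,ζ}
  {β,γ,ε,ζ}  = {β,γ,ζ} ∪ {γ,ε,ζ}
  {β,δ,ε,ζ}  = {β,δ,ζ} ∪ {δ,ε}
  {γ,δ,ε,ζ}  = {δ,ε} ∪ {γ,ζ}
  — 59 sets.
Step 5 adds 5:
  {β,ε}  = complement {α,γ,δ,ζ}
  {ε,ζ}  = complement {α,β,γ,δ}
  {α,β,γ}  = complement {δ,ε,ζ}
  {α,γ,δ}  = {γ,δ} ∪ {α,δ}
  {β,ε,ζ}  = {β,ζ} ∪ {ε}
  — 64 sets.
Step 6: no new sets; the family is a σ-algebra.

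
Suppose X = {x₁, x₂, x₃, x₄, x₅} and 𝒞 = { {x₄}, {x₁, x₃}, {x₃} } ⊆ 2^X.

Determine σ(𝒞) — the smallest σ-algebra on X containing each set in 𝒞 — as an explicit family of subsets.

σ(𝒞) (16 sets): { {}, {x₁}, {x₃}, {x₄}, {x₁, x₃}, {x₁, x₄}, {x₂, x₅}, {x₃, x₄}, {x₁, x₂, x₅}, {x₁, x₃, x₄}, {x₂, x₃, x₅}, {x₂, x₄, x₅}, {x₁, x₂, x₃, x₅}, {x₁, x₂, x₄, x₅}, {x₂, x₃, x₄, x₅}, X }

Trace:
Initial family (5 sets): { {}, {x₃}, {x₄}, {x₁, x₃}, X }.
Round 1 adds 5:
  {x₃, x₄}  = {x₃} ∪ {x₄}
  {x₁, x₃, x₄}  = {x₁, x₃} ∪ {x₄}
  {x₂, x₄, x₅}  = complement {x₁, x₃}
  {x₁, x₂, x₃, x₅}  = complement {x₄}
  {x₁, x₂, x₄, x₅}  = complement {x₃}
  |family| = 10
Round 2: +3 →
  {x₂, x₅}  = complement {x₁, x₃, x₄}
  {x₁, x₂, x₅}  = complement {x₃, x₄}
  {x₂, x₃, x₄, x₅}  = {x₃, x₄} ∪ {x₂, x₄, x₅}
  |family| = 13
Round 3: +2 →
  {x₁}  = complement {x₂, x₃, x₄, x₅}
  {x₂, x₃, x₅}  = {x₃} ∪ {x₂, x₅}
  |family| = 15
Round 4: +1 →
  {x₁, x₄}  = complement {x₂, x₃, x₅}
  |family| = 16
Round 5: no new sets; the family is a σ-algebra.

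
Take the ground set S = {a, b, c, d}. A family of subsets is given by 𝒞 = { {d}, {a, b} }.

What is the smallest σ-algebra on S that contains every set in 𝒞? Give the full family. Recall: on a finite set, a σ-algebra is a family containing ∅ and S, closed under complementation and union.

σ(𝒞) (8 sets): { {}, {c}, {d}, {a, b}, {c, d}, {a, b, c}, {a, b, d}, S }

Derivation:
Take S₀ = 𝒞 ∪ {∅, S} = { {}, {d}, {a, b}, S }.
Step 1 adds 3:
  {c, d}  = ᶜ of {a, b}
  {a, b, c}  = ᶜ of {d}
  {a, b, d}  = {a, b} ∪ {d}
  (now 7)
Step 2: +1 →
  {c}  = ᶜ of {a, b, d}
  (now 8)
After Step 3 the family is unchanged; done.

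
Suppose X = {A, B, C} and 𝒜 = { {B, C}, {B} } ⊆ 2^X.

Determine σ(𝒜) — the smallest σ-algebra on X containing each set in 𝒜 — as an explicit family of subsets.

Begin from { ∅, {B}, {B, C}, X } (that is, 𝒜 plus ∅ and X).
Round 1: +2 →
  {A}  = complement {B, C}
  {A, C}  = complement {B}
  — 6 sets.
Round 2 adds 1:
  {A, B}  = {B} ∪ {A}
  — 7 sets.
Round 3 (1 new):
  {C}  = complement {A, B}
  — 8 sets.
Round 4: stable.

Therefore σ(𝒜) = { ∅, {A}, {B}, {C}, {A, B}, {A, C}, {B, C}, X } (|σ(𝒜)| = 8).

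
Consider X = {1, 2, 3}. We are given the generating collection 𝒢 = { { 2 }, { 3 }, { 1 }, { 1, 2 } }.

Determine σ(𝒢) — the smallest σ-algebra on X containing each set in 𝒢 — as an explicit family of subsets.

|σ(𝒢)| = 8.  σ(𝒢) = { {}, { 1 }, { 2 }, { 3 }, { 1, 2 }, { 1, 3 }, { 2, 3 }, X }

Trace:
Initial family (6 sets): { {}, { 1 }, { 2 }, { 3 }, { 1, 2 }, X }.
Step 1: 2 new —
  { 1, 3 }  = complement { 2 }
  { 2, 3 }  = complement { 1 }
  |family| = 8
Step 2: already closed under ᶜ and ∪.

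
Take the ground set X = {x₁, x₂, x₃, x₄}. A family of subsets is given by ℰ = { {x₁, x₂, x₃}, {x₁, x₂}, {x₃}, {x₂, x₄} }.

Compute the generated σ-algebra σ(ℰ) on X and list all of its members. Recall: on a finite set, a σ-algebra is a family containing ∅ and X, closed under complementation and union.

σ(ℰ) (16 sets): { {}, {x₁}, {x₂}, {x₃}, {x₄}, {x₁, x₂}, {x₁, x₃}, {x₁, x₄}, {x₂, x₃}, {x₂, x₄}, {x₃, x₄}, {x₁, x₂, x₃}, {x₁, x₂, x₄}, {x₁, x₃, x₄}, {x₂, x₃, x₄}, X }

Check:
Seed the family with ℰ together with ∅ and X: { {}, {x₃}, {x₁, x₂}, {x₂, x₄}, {x₁, x₂, x₃}, X }.
Pass 1 (5 new):
  {x₄}  = X∖{x₁, x₂, x₃}
  {x₁, x₃}  = X∖{x₂, x₄}
  {x₃, x₄}  = X∖{x₁, x₂}
  {x₁, x₂, x₄}  = X∖{x₃}
  {x₂, x₃, x₄}  = {x₃} ∪ {x₂, x₄}
  (now 11)
Pass 2: +2 →
  {x₁}  = X∖{x₂, x₃, x₄}
  {x₁, x₃, x₄}  = {x₃, x₄} ∪ {x₁, x₃}
  (now 13)
Pass 3: +2 →
  {x₂}  = X∖{x₁, x₃, x₄}
  {x₁, x₄}  = {x₄} ∪ {x₁}
  (now 15)
Pass 4 (1 new):
  {x₂, x₃}  = X∖{x₁, x₄}
  (now 16)
Pass 5: closed — nothing new.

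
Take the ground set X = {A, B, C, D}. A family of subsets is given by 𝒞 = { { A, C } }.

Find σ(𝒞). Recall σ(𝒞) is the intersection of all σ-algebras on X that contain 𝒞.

Begin from { {  }, { A, C }, X } (that is, 𝒞 plus ∅ and X).
Step 1. New:
  { B, D }  = X∖{ A, C }
  (now 4)
After Step 2 the family is unchanged; done.

Therefore σ(𝒞) = { {  }, { A, C }, { B, D }, X } (|σ(𝒞)| = 4).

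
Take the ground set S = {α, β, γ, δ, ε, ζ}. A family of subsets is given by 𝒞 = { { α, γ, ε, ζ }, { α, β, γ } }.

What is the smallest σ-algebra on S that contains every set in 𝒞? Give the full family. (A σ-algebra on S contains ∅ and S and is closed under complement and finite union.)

Take S₀ = 𝒞 ∪ {∅, S} = { {  }, { α, β, γ }, { α, γ, ε, ζ }, S }.
Step 1. New:
  { β, δ }  = { α, γ, ε, ζ }ᶜ
  { δ, ε, ζ }  = { α, β, γ }ᶜ
  { α, β, γ, ε, ζ }  = { α, β, γ } ∪ { α, γ, ε, ζ }
  — 7 sets.
Step 2 adds 4:
  { δ }  = { α, β, γ, ε, ζ }ᶜ
  { α, β, γ, δ }  = { α, β, γ } ∪ { β, δ }
  { β, δ, ε, ζ }  = { δ, ε, ζ } ∪ { β, δ }
  { α, γ, δ, ε, ζ }  = { α, γ, ε, ζ } ∪ { δ, ε, ζ }
  — 11 sets.
Step 3 (3 new):
  { β }  = { α, γ, δ, ε, ζ }ᶜ
  { α, γ }  = { β, δ, ε, ζ }ᶜ
  { ε, ζ }  = { α, β, γ, δ }ᶜ
  — 14 sets.
Step 4 (2 new):
  { α, γ, δ }  = { α, γ } ∪ { δ }
  { β, ε, ζ }  = { ε, ζ } ∪ { β }
  — 16 sets.
After Step 5 the family is unchanged; done.

|σ(𝒞)| = 16.  σ(𝒞) = { {  }, { β }, { δ }, { α, γ }, { β, δ }, { ε, ζ }, { α, β, γ }, { α, γ, δ }, { β, ε, ζ }, { δ, ε, ζ }, { α, β, γ, δ }, { α, γ, ε, ζ }, { β, δ, ε, ζ }, { α, β, γ, ε, ζ }, { α, γ, δ, ε, ζ }, S }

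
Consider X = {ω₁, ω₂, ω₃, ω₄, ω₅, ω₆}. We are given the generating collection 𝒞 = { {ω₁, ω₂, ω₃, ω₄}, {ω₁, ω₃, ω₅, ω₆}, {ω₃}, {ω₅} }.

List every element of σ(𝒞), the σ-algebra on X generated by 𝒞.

σ(𝒞) (32 sets): { {}, {ω₁}, {ω₃}, {ω₅}, {ω₆}, {ω₁, ω₃}, {ω₁, ω₅}, {ω₁, ω₆}, {ω₂, ω₄}, {ω₃, ω₅}, {ω₃, ω₆}, {ω₅, ω₆}, {ω₁, ω₂, ω₄}, {ω₁, ω₃, ω₅}, {ω₁, ω₃, ω₆}, {ω₁, ω₅, ω₆}, {ω₂, ω₃, ω₄}, {ω₂, ω₄, ω₅}, {ω₂, ω₄, ω₆}, {ω₃, ω₅, ω₆}, {ω₁, ω₂, ω₃, ω₄}, {ω₁, ω₂, ω₄, ω₅}, {ω₁, ω₂, ω₄, ω₆}, {ω₁, ω₃, ω₅, ω₆}, {ω₂, ω₃, ω₄, ω₅}, {ω₂, ω₃, ω₄, ω₆}, {ω₂, ω₄, ω₅, ω₆}, {ω₁, ω₂, ω₃, ω₄, ω₅}, {ω₁, ω₂, ω₃, ω₄, ω₆}, {ω₁, ω₂, ω₄, ω₅, ω₆}, {ω₂, ω₃, ω₄, ω₅, ω₆}, X }

Check:
Seed the family with 𝒞 together with ∅ and X: { {}, {ω₃}, {ω₅}, {ω₁, ω₂, ω₃, ω₄}, {ω₁, ω₃, ω₅, ω₆}, X }.
Pass 1 (6 new):
  {ω₂, ω₄}  = complement {ω₁, ω₃, ω₅, ω₆}
  {ω₃, ω₅}  = {ω₃} ∪ {ω₅}
  {ω₅, ω₆}  = complement {ω₁, ω₂, ω₃, ω₄}
  {ω₁, ω₂, ω₃, ω₄, ω₅}  = {ω₁, ω₂, ω₃, ω₄} ∪ {ω₅}
  {ω₁, ω₂, ω₃, ω₄, ω₆}  = complement {ω₅}
  {ω₁, ω₂, ω₄, ω₅, ω₆}  = complement {ω₃}
  — 12 sets.
Pass 2: 7 new —
  {ω₆}  = complement {ω₁, ω₂, ω₃, ω₄, ω₅}
  {ω₂, ω₃, ω₄}  = {ω₃} ∪ {ω₂, ω₄}
  {ω₂, ω₄, ω₅}  = {ω₅} ∪ {ω₂, ω₄}
  {ω₃, ω₅, ω₆}  = {ω₅, ω₆} ∪ {ω₃}
  {ω₁, ω₂, ω₄, ω₆}  = complement {ω₃, ω₅}
  {ω₂, ω₃, ω₄, ω₅}  = {ω₃, ω₅} ∪ {ω₂, ω₄}
  {ω₂, ω₄, ω₅, ω₆}  = {ω₅, ω₆} ∪ {ω₂, ω₄}
  — 19 sets.
Pass 3: +9 →
  {ω₁, ω₃}  = complement {ω₂, ω₄, ω₅, ω₆}
  {ω₁, ω₆}  = complement {ω₂, ω₃, ω₄, ω₅}
  {ω₃, ω₆}  = {ω₆} ∪ {ω₃}
  {ω₁, ω₂, ω₄}  = complement {ω₃, ω₅, ω₆}
  {ω₁, ω₃, ω₆}  = complement {ω₂, ω₄, ω₅}
  {ω₁, ω₅, ω₆}  = complement {ω₂, ω₃, ω₄}
  {ω₂, ω₄, ω₆}  = {ω₂, ω₄} ∪ {ω₆}
  {ω₂, ω₃, ω₄, ω₆}  = {ω₂, ω₃, ω₄} ∪ {ω₆}
  {ω₂, ω₃, ω₄, ω₅, ω₆}  = {ω₅, ω₆} ∪ {ω₂, ω₃, ω₄}
  — 28 sets.
Pass 4 (4 new):
  {ω₁}  = complement {ω₂, ω₃, ω₄, ω₅, ω₆}
  {ω₁, ω₅}  = complement {ω₂, ω₃, ω₄, ω₆}
  {ω₁, ω₃, ω₅}  = complement {ω₂, ω₄, ω₆}
  {ω₁, ω₂, ω₄, ω₅}  = complement {ω₃, ω₆}
  — 32 sets.
After Pass 5 the family is unchanged; done.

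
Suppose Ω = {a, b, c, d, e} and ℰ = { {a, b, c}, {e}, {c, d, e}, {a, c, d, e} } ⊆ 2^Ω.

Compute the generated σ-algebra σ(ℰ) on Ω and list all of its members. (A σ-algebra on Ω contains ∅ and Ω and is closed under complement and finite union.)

|σ(ℰ)| = 32.  σ(ℰ) = { {}, {a}, {b}, {c}, {d}, {e}, {a, b}, {a, c}, {a, d}, {a, e}, {b, c}, {b, d}, {b, e}, {c, d}, {c, e}, {d, e}, {a, b, c}, {a, b, d}, {a, b, e}, {a, c, d}, {a, c, e}, {a, d, e}, {b, c, d}, {b, c, e}, {b, d, e}, {c, d, e}, {a, b, c, d}, {a, b, c, e}, {a, b, d, e}, {a, c, d, e}, {b, c, d, e}, Ω }

Derivation:
Initial family (6 sets): { {}, {e}, {a, b, c}, {c, d, e}, {a, c, d, e}, Ω }.
Iteration 1 adds 5:
  {b}  = ᶜ of {a, c, d, e}
  {a, b}  = ᶜ of {c, d, e}
  {d, e}  = ᶜ of {a, b, c}
  {a, b, c, d}  = ᶜ of {e}
  {a, b, c, e}  = {a, b, c} ∪ {e}
  — 11 sets.
Iteration 2: 6 new —
  {d}  = ᶜ of {a, b, c, e}
  {b, e}  = {b} ∪ {e}
  {a, b, e}  = {a, b} ∪ {e}
  {b, d, e}  = {b} ∪ {d, e}
  {a, b, d, e}  = {a, b} ∪ {d, e}
  {b, c, d, e}  = {c, d, e} ∪ {b}
  — 17 sets.
Iteration 3 (7 new):
  {a}  = ᶜ of {b, c, d, e}
  {c}  = ᶜ of {a, b, d, e}
  {a, c}  = ᶜ of {b, d, e}
  {b, d}  = {d} ∪ {b}
  {c, d}  = ᶜ of {a, b, e}
  {a, b, d}  = {a, b} ∪ {d}
  {a, c, d}  = ᶜ of {b, e}
  — 24 sets.
Iteration 4: +8 →
  {a, d}  = {d} ∪ {a}
  {a, e}  = {e} ∪ {a}
  {b, c}  = {b} ∪ {c}
  {c, e}  = ᶜ of {a, b, d}
  {a, c, e}  = ᶜ of {b, d}
  {a, d, e}  = {d, e} ∪ {a}
  {b, c, d}  = {c, d} ∪ {b}
  {b, c, e}  = {b, e} ∪ {c}
  — 32 sets.
Iteration 5: closed — nothing new.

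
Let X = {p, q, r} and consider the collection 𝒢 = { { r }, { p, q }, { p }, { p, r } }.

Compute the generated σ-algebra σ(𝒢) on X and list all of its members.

Start: 𝒢 ∪ {∅, X} = { ∅, { p }, { r }, { p, q }, { p, r }, X }.
Step 1 adds 2:
  { q }  = { p, r }ᶜ
  { q, r }  = { p }ᶜ
  |family| = 8
Step 2: stable.

|σ(𝒢)| = 8.  σ(𝒢) = { ∅, { p }, { q }, { r }, { p, q }, { p, r }, { q, r }, X }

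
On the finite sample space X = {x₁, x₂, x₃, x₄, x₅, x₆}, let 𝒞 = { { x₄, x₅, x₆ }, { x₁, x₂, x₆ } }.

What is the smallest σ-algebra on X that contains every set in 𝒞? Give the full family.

Take S₀ = 𝒞 ∪ {∅, X} = { {}, { x₁, x₂, x₆ }, { x₄, x₅, x₆ }, X }.
Step 1. New:
  { x₁, x₂, x₃ }  = X∖{ x₄, x₅, x₆ }
  { x₃, x₄, x₅ }  = X∖{ x₁, x₂, x₆ }
  { x₁, x₂, x₄, x₅, x₆ }  = { x₄, x₅, x₆ } ∪ { x₁, x₂, x₆ }
  |family| = 7
Step 2: 4 new —
  { x₃ }  = X∖{ x₁, x₂, x₄, x₅, x₆ }
  { x₁, x₂, x₃, x₆ }  = { x₁, x₂, x₃ } ∪ { x₁, x₂, x₆ }
  { x₃, x₄, x₅, x₆ }  = { x₃, x₄, x₅ } ∪ { x₄, x₅, x₆ }
  { x₁, x₂, x₃, x₄, x₅ }  = { x₃, x₄, x₅ } ∪ { x₁, x₂, x₃ }
  |family| = 11
Step 3: +3 →
  { x₆ }  = X∖{ x₁, x₂, x₃, x₄, x₅ }
  { x₁, x₂ }  = X∖{ x₃, x₄, x₅, x₆ }
  { x₄, x₅ }  = X∖{ x₁, x₂, x₃, x₆ }
  |family| = 14
Step 4. New:
  { x₃, x₆ }  = { x₃ } ∪ { x₆ }
  { x₁, x₂, x₄, x₅ }  = { x₄, x₅ } ∪ { x₁, x₂ }
  |family| = 16
Step 5 adds nothing — fixpoint reached.

Hence σ(𝒞) has 16 members: { {}, { x₃ }, { x₆ }, { x₁, x₂ }, { x₃, x₆ }, { x₄, x₅ }, { x₁, x₂, x₃ }, { x₁, x₂, x₆ }, { x₃, x₄, x₅ }, { x₄, x₅, x₆ }, { x₁, x₂, x₃, x₆ }, { x₁, x₂, x₄, x₅ }, { x₃, x₄, x₅, x₆ }, { x₁, x₂, x₃, x₄, x₅ }, { x₁, x₂, x₄, x₅, x₆ }, X }.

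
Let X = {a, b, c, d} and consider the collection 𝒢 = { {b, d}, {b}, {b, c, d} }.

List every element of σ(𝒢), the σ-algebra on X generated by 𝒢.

σ(𝒢) = { {}, {a}, {b}, {c}, {d}, {a, b}, {a, c}, {a, d}, {b, c}, {b, d}, {c, d}, {a, b, c}, {a, b, d}, {a, c, d}, {b, c, d}, X }

Check:
Seed the family with 𝒢 together with ∅ and X: { {}, {b}, {b, d}, {b, c, d}, X }.
Iteration 1. New:
  {a}  = X∖{b, c, d}
  {a, c}  = X∖{b, d}
  {a, c, d}  = X∖{b}
  (now 8)
Iteration 2 adds 3:
  {a, b}  = {b} ∪ {a}
  {a, b, c}  = {b} ∪ {a, c}
  {a, b, d}  = {b, d} ∪ {a}
  (now 11)
Iteration 3: +3 →
  {c}  = X∖{a, b, d}
  {d}  = X∖{a, b, c}
  {c, d}  = X∖{a, b}
  (now 14)
Iteration 4 adds 2:
  {a, d}  = {d} ∪ {a}
  {b, c}  = {c} ∪ {b}
  (now 16)
Iteration 5: no new sets; the family is a σ-algebra.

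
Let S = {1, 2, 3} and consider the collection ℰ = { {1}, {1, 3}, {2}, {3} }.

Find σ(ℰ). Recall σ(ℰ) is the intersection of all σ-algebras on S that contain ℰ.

σ(ℰ) = { {}, {1}, {2}, {3}, {1, 2}, {1, 3}, {2, 3}, S }

Working:
Seed the family with ℰ together with ∅ and S: { {}, {1}, {2}, {3}, {1, 3}, S }.
Round 1. New:
  {1, 2}  = ᶜ of {3}
  {2, 3}  = ᶜ of {1}
  — 8 sets.
Round 2: no new sets; the family is a σ-algebra.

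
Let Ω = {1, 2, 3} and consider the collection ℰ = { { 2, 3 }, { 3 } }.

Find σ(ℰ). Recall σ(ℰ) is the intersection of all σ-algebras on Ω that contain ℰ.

Seed the family with ℰ together with ∅ and Ω: { ∅, { 3 }, { 2, 3 }, Ω }.
Step 1: 2 new —
  { 1 }  = Ω∖{ 2, 3 }
  { 1, 2 }  = Ω∖{ 3 }
Step 2: +1 →
  { 1, 3 }  = { 3 } ∪ { 1 }
Step 3 (1 new):
  { 2 }  = Ω∖{ 1, 3 }
Step 4: stable.

|σ(ℰ)| = 8.  σ(ℰ) = { ∅, { 1 }, { 2 }, { 3 }, { 1, 2 }, { 1, 3 }, { 2, 3 }, Ω }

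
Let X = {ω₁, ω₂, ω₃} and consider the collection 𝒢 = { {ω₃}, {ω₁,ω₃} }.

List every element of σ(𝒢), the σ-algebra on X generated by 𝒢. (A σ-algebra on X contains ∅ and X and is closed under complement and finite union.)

Seed the family with 𝒢 together with ∅ and X: { {}, {ω₃}, {ω₁,ω₃}, X }.
Round 1: +2 →
  {ω₂}  = complement {ω₁,ω₃}
  {ω₁,ω₂}  = complement {ω₃}
Round 2: 1 new —
  {ω₂,ω₃}  = {ω₃} ∪ {ω₂}
Round 3: +1 →
  {ω₁}  = complement {ω₂,ω₃}
Round 4: stable.

|σ(𝒢)| = 8.  σ(𝒢) = { {}, {ω₁}, {ω₂}, {ω₃}, {ω₁,ω₂}, {ω₁,ω₃}, {ω₂,ω₃}, X }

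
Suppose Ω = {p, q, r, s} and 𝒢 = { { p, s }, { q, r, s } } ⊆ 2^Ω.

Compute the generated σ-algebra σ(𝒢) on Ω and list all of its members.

σ(𝒢) = { {}, { p }, { s }, { p, s }, { q, r }, { p, q, r }, { q, r, s }, Ω }

Derivation:
Start: 𝒢 ∪ {∅, Ω} = { {}, { p, s }, { q, r, s }, Ω }.
Pass 1: +2 →
  { p }  = ᶜ of { q, r, s }
  { q, r }  = ᶜ of { p, s }
  [6 total]
Pass 2. New:
  { p, q, r }  = { q, r } ∪ { p }
  [7 total]
Pass 3: +1 →
  { s }  = ᶜ of { p, q, r }
  [8 total]
Pass 4: no new sets; the family is a σ-algebra.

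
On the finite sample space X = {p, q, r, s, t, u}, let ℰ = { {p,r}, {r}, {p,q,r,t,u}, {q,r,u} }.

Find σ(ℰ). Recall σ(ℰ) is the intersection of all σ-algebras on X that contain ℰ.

Seed the family with ℰ together with ∅ and X: { ∅, {r}, {p,r}, {q,r,u}, {p,q,r,t,u}, X }.
Pass 1: +5 →
  {s}  = {p,q,r,t,u}ᶜ
  {p,s,t}  = {q,r,u}ᶜ
  {p,q,r,u}  = {p,r} ∪ {q,r,u}
  {q,s,t,u}  = {p,r}ᶜ
  {p,q,s,t,u}  = {r}ᶜ
  — 11 sets.
Pass 2 (7 new):
  {r,s}  = {r} ∪ {s}
  {s,t}  = {p,q,r,u}ᶜ
  {p,r,s}  = {p,r} ∪ {s}
  {p,r,s,t}  = {p,s,t} ∪ {r}
  {q,r,s,u}  = {q,r,u} ∪ {s}
  {p,q,r,s,u}  = {p,q,r,u} ∪ {s}
  {q,r,s,t,u}  = {q,r,u} ∪ {q,s,t,u}
  — 18 sets.
Pass 3: +7 →
  {p}  = {q,r,s,t,u}ᶜ
  {t}  = {p,q,r,s,u}ᶜ
  {p,t}  = {q,r,s,u}ᶜ
  {q,u}  = {p,r,s,t}ᶜ
  {q,t,u}  = {p,r,s}ᶜ
  {r,s,t}  = {r} ∪ {s,t}
  {p,q,t,u}  = {r,s}ᶜ
  — 25 sets.
Pass 4 adds 6:
  {p,s}  = {p} ∪ {s}
  {r,t}  = {t} ∪ {r}
  {p,q,u}  = {r,s,t}ᶜ
  {p,r,t}  = {t} ∪ {p,r}
  {q,s,u}  = {q,u} ∪ {s}
  {q,r,t,u}  = {q,r,u} ∪ {q,t,u}
  — 31 sets.
Pass 5: +1 →
  {p,q,s,u}  = {r,t}ᶜ
  — 32 sets.
After Pass 6 the family is unchanged; done.

Hence σ(ℰ) has 32 members: { ∅, {p}, {r}, {s}, {t}, {p,r}, {p,s}, {p,t}, {q,u}, {r,s}, {r,t}, {s,t}, {p,q,u}, {p,r,s}, {p,r,t}, {p,s,t}, {q,r,u}, {q,s,u}, {q,t,u}, {r,s,t}, {p,q,r,u}, {p,q,s,u}, {p,q,t,u}, {p,r,s,t}, {q,r,s,u}, {q,r,t,u}, {q,s,t,u}, {p,q,r,s,u}, {p,q,r,t,u}, {p,q,s,t,u}, {q,r,s,t,u}, X }.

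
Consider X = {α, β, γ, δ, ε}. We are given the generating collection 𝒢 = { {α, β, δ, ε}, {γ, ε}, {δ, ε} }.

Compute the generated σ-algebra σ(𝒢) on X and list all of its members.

Take S₀ = 𝒢 ∪ {∅, X} = { {}, {γ, ε}, {δ, ε}, {α, β, δ, ε}, X }.
Step 1. New:
  {γ}  = ᶜ of {α, β, δ, ε}
  {α, β, γ}  = ᶜ of {δ, ε}
  {α, β, δ}  = ᶜ of {γ, ε}
  {γ, δ, ε}  = {δ, ε} ∪ {γ, ε}
  |family| = 9
Step 2 adds 3:
  {α, β}  = ᶜ of {γ, δ, ε}
  {α, β, γ, δ}  = {α, β, γ} ∪ {α, β, δ}
  {α, β, γ, ε}  = {α, β, γ} ∪ {γ, ε}
  |family| = 12
Step 3: 2 new —
  {δ}  = ᶜ of {α, β, γ, ε}
  {ε}  = ᶜ of {α, β, γ, δ}
  |family| = 14
Step 4: 2 new —
  {γ, δ}  = {γ} ∪ {δ}
  {α, β, ε}  = {α, β} ∪ {ε}
  |family| = 16
Step 5: stable.

σ(𝒢) = { {}, {γ}, {δ}, {ε}, {α, β}, {γ, δ}, {γ, ε}, {δ, ε}, {α, β, γ}, {α, β, δ}, {α, β, ε}, {γ, δ, ε}, {α, β, γ, δ}, {α, β, γ, ε}, {α, β, δ, ε}, X }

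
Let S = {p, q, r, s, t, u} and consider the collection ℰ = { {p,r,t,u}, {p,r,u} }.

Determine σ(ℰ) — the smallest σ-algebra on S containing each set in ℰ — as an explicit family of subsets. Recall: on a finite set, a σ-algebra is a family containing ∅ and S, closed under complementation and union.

Seed the family with ℰ together with ∅ and S: { {}, {p,r,u}, {p,r,t,u}, S }.
Iteration 1: 2 new —
  {q,s}  = S∖{p,r,t,u}
  {q,s,t}  = S∖{p,r,u}
Iteration 2 (1 new):
  {p,q,r,s,u}  = {p,r,u} ∪ {q,s}
Iteration 3: +1 →
  {t}  = S∖{p,q,r,s,u}
Iteration 4: already closed under ᶜ and ∪.

Hence σ(ℰ) has 8 members: { {}, {t}, {q,s}, {p,r,u}, {q,s,t}, {p,r,t,u}, {p,q,r,s,u}, S }.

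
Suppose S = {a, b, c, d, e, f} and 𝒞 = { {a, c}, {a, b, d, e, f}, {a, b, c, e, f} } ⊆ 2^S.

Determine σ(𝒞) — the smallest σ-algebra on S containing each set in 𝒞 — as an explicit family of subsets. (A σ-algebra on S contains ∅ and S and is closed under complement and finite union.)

σ(𝒞) = { ∅, {a}, {c}, {d}, {a, c}, {a, d}, {c, d}, {a, c, d}, {b, e, f}, {a, b, e, f}, {b, c, e, f}, {b, d, e, f}, {a, b, c, e, f}, {a, b, d, e, f}, {b, c, d, e, f}, S }

Derivation:
Begin from { ∅, {a, c}, {a, b, c, e, f}, {a, b, d, e, f}, S } (that is, 𝒞 plus ∅ and S).
Round 1. New:
  {c}  = S∖{a, b, d, e, f}
  {d}  = S∖{a, b, c, e, f}
  {b, d, e, f}  = S∖{a, c}
  |family| = 8
Round 2: +3 →
  {c, d}  = {d} ∪ {c}
  {a, c, d}  = {d} ∪ {a, c}
  {b, c, d, e, f}  = {c} ∪ {b, d, e, f}
  |family| = 11
Round 3: 3 new —
  {a}  = S∖{b, c, d, e, f}
  {b, e, f}  = S∖{a, c, d}
  {a, b, e, f}  = S∖{c, d}
  |family| = 14
Round 4 adds 2:
  {a, d}  = {a} ∪ {d}
  {b, c, e, f}  = {c} ∪ {b, e, f}
  |family| = 16
Round 5 adds nothing — fixpoint reached.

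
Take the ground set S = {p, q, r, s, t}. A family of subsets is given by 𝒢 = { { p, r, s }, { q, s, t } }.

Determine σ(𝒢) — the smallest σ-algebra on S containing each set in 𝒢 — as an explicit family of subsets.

Answer: σ(𝒢) = { {  }, { s }, { p, r }, { q, t }, { p, r, s }, { q, s, t }, { p, q, r, t }, S }

Check:
Begin from { {  }, { p, r, s }, { q, s, t }, S } (that is, 𝒢 plus ∅ and S).
Step 1: 2 new —
  { p, r }  = S∖{ q, s, t }
  { q, t }  = S∖{ p, r, s }
  |family| = 6
Step 2 (1 new):
  { p, q, r, t }  = { q, t } ∪ { p, r }
  |family| = 7
Step 3. New:
  { s }  = S∖{ p, q, r, t }
  |family| = 8
Step 4: no new sets; the family is a σ-algebra.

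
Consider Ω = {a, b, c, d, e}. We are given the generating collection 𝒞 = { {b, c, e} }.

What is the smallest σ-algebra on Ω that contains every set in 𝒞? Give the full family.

Seed the family with 𝒞 together with ∅ and Ω: { ∅, {b, c, e}, Ω }.
Iteration 1. New:
  {a, d}  = Ω∖{b, c, e}
  (now 4)
Iteration 2: no new sets; the family is a σ-algebra.

Hence σ(𝒞) has 4 members: { ∅, {a, d}, {b, c, e}, Ω }.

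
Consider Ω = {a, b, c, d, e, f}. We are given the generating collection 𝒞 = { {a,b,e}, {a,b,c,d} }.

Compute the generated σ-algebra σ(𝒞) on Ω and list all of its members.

|σ(𝒞)| = 16.  σ(𝒞) = { {}, {e}, {f}, {a,b}, {c,d}, {e,f}, {a,b,e}, {a,b,f}, {c,d,e}, {c,d,f}, {a,b,c,d}, {a,b,e,f}, {c,d,e,f}, {a,b,c,d,e}, {a,b,c,d,f}, Ω }

Check:
Seed the family with 𝒞 together with ∅ and Ω: { {}, {a,b,e}, {a,b,c,d}, Ω }.
Pass 1: 3 new —
  {e,f}  = ᶜ of {a,b,c,d}
  {c,d,f}  = ᶜ of {a,b,e}
  {a,b,c,d,e}  = {a,b,e} ∪ {a,b,c,d}
  (now 7)
Pass 2 adds 4:
  {f}  = ᶜ of {a,b,c,d,e}
  {a,b,e,f}  = {a,b,e} ∪ {e,f}
  {c,d,e,f}  = {e,f} ∪ {c,d,f}
  {a,b,c,d,f}  = {c,d,f} ∪ {a,b,c,d}
  (now 11)
Pass 3. New:
  {e}  = ᶜ of {a,b,c,d,f}
  {a,b}  = ᶜ of {c,d,e,f}
  {c,d}  = ᶜ of {a,b,e,f}
  (now 14)
Pass 4: 2 new —
  {a,b,f}  = {a,b} ∪ {f}
  {c,d,e}  = {c,d} ∪ {e}
  (now 16)
Pass 5: stable.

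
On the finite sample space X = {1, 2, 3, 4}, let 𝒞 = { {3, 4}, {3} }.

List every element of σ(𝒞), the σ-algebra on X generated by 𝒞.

Begin from { {}, {3}, {3, 4}, X } (that is, 𝒞 plus ∅ and X).
Step 1 adds 2:
  {1, 2}  = X∖{3, 4}
  {1, 2, 4}  = X∖{3}
  — 6 sets.
Step 2: +1 →
  {1, 2, 3}  = {3} ∪ {1, 2}
  — 7 sets.
Step 3: +1 →
  {4}  = X∖{1, 2, 3}
  — 8 sets.
Step 4: closed — nothing new.

Hence σ(𝒞) has 8 members: { {}, {3}, {4}, {1, 2}, {3, 4}, {1, 2, 3}, {1, 2, 4}, X }.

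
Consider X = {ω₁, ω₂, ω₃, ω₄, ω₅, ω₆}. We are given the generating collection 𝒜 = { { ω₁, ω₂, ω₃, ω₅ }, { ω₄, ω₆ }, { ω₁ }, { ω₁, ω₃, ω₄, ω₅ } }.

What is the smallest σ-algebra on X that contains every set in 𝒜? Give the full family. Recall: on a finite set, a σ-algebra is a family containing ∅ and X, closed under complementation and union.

σ(𝒜) = { {}, { ω₁ }, { ω₂ }, { ω₄ }, { ω₆ }, { ω₁, ω₂ }, { ω₁, ω₄ }, { ω₁, ω₆ }, { ω₂, ω₄ }, { ω₂, ω₆ }, { ω₃, ω₅ }, { ω₄, ω₆ }, { ω₁, ω₂, ω₄ }, { ω₁, ω₂, ω₆ }, { ω₁, ω₃, ω₅ }, { ω₁, ω₄, ω₆ }, { ω₂, ω₃, ω₅ }, { ω₂, ω₄, ω₆ }, { ω₃, ω₄, ω₅ }, { ω₃, ω₅, ω₆ }, { ω₁, ω₂, ω₃, ω₅ }, { ω₁, ω₂, ω₄, ω₆ }, { ω₁, ω₃, ω₄, ω₅ }, { ω₁, ω₃, ω₅, ω₆ }, { ω₂, ω₃, ω₄, ω₅ }, { ω₂, ω₃, ω₅, ω₆ }, { ω₃, ω₄, ω₅, ω₆ }, { ω₁, ω₂, ω₃, ω₄, ω₅ }, { ω₁, ω₂, ω₃, ω₅, ω₆ }, { ω₁, ω₃, ω₄, ω₅, ω₆ }, { ω₂, ω₃, ω₄, ω₅, ω₆ }, X }

Working:
Take S₀ = 𝒜 ∪ {∅, X} = { {}, { ω₁ }, { ω₄, ω₆ }, { ω₁, ω₂, ω₃, ω₅ }, { ω₁, ω₃, ω₄, ω₅ }, X }.
Step 1. New:
  { ω₂, ω₆ }  = X∖{ ω₁, ω₃, ω₄, ω₅ }
  { ω₁, ω₄, ω₆ }  = { ω₄, ω₆ } ∪ { ω₁ }
  { ω₁, ω₂, ω₃, ω₄, ω₅ }  = { ω₁, ω₃, ω₄, ω₅ } ∪ { ω₁, ω₂, ω₃, ω₅ }
  { ω₁, ω₃, ω₄, ω₅, ω₆ }  = { ω₁, ω₃, ω₄, ω₅ } ∪ { ω₄, ω₆ }
  { ω₂, ω₃, ω₄, ω₅, ω₆ }  = X∖{ ω₁ }
  — 11 sets.
Step 2. New:
  { ω₂ }  = X∖{ ω₁, ω₃, ω₄, ω₅, ω₆ }
  { ω₆ }  = X∖{ ω₁, ω₂, ω₃, ω₄, ω₅ }
  { ω₁, ω₂, ω₆ }  = { ω₂, ω₆ } ∪ { ω₁ }
  { ω₂, ω₃, ω₅ }  = X∖{ ω₁, ω₄, ω₆ }
  { ω₂, ω₄, ω₆ }  = { ω₂, ω₆ } ∪ { ω₄, ω₆ }
  { ω₁, ω₂, ω₄, ω₆ }  = { ω₂, ω₆ } ∪ { ω₁, ω₄, ω₆ }
  { ω₁, ω₂, ω₃, ω₅, ω₆ }  = { ω₂, ω₆ } ∪ { ω₁, ω₂, ω₃, ω₅ }
  — 18 sets.
Step 3 adds 7:
  { ω₄ }  = X∖{ ω₁, ω₂, ω₃, ω₅, ω₆ }
  { ω₁, ω₂ }  = { ω₂ } ∪ { ω₁ }
  { ω₁, ω₆ }  = { ω₁ } ∪ { ω₆ }
  { ω₃, ω₅ }  = X∖{ ω₁, ω₂, ω₄, ω₆ }
  { ω₁, ω₃, ω₅ }  = X∖{ ω₂, ω₄, ω₆ }
  { ω₃, ω₄, ω₅ }  = X∖{ ω₁, ω₂, ω₆ }
  { ω₂, ω₃, ω₅, ω₆ }  = { ω₂, ω₃, ω₅ } ∪ { ω₂, ω₆ }
  — 25 sets.
Step 4: +7 →
  { ω₁, ω₄ }  = X∖{ ω₂, ω₃, ω₅, ω₆ }
  { ω₂, ω₄ }  = { ω₂ } ∪ { ω₄ }
  { ω₁, ω₂, ω₄ }  = { ω₁, ω₂ } ∪ { ω₄ }
  { ω₃, ω₅, ω₆ }  = { ω₆ } ∪ { ω₃, ω₅ }
  { ω₁, ω₃, ω₅, ω₆ }  = { ω₁, ω₆ } ∪ { ω₁, ω₃, ω₅ }
  { ω₂, ω₃, ω₄, ω₅ }  = X∖{ ω₁, ω₆ }
  { ω₃, ω₄, ω₅, ω₆ }  = X∖{ ω₁, ω₂ }
  — 32 sets.
Step 5: closed — nothing new.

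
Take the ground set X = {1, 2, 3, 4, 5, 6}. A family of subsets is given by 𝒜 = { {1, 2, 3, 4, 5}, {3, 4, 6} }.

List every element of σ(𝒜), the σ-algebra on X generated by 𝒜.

σ(𝒜) = { {}, {6}, {3, 4}, {1, 2, 5}, {3, 4, 6}, {1, 2, 5, 6}, {1, 2, 3, 4, 5}, X }

Trace:
Initial family (4 sets): { {}, {3, 4, 6}, {1, 2, 3, 4, 5}, X }.
Iteration 1: 2 new —
  {6}  = X∖{1, 2, 3, 4, 5}
  {1, 2, 5}  = X∖{3, 4, 6}
  |family| = 6
Iteration 2 adds 1:
  {1, 2, 5, 6}  = {1, 2, 5} ∪ {6}
  |family| = 7
Iteration 3: +1 →
  {3, 4}  = X∖{1, 2, 5, 6}
  |family| = 8
Iteration 4: stable.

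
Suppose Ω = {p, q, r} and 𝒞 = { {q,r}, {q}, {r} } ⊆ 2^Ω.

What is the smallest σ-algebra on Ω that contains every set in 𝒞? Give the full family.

σ(𝒞) = { {}, {p}, {q}, {r}, {p,q}, {p,r}, {q,r}, Ω }

Derivation:
Seed the family with 𝒞 together with ∅ and Ω: { {}, {q}, {r}, {q,r}, Ω }.
Iteration 1: 3 new —
  {p}  = ᶜ of {q,r}
  {p,q}  = ᶜ of {r}
  {p,r}  = ᶜ of {q}
Iteration 2 adds nothing — fixpoint reached.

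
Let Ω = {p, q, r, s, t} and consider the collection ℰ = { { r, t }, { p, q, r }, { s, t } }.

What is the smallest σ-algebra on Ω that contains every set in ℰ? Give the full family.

σ(ℰ) (16 sets): { ∅, { r }, { s }, { t }, { p, q }, { r, s }, { r, t }, { s, t }, { p, q, r }, { p, q, s }, { p, q, t }, { r, s, t }, { p, q, r, s }, { p, q, r, t }, { p, q, s, t }, Ω }

Derivation:
Start: ℰ ∪ {∅, Ω} = { ∅, { r, t }, { s, t }, { p, q, r }, Ω }.
Pass 1 (3 new):
  { p, q, s }  = Ω∖{ r, t }
  { r, s, t }  = { s, t } ∪ { r, t }
  { p, q, r, t }  = { p, q, r } ∪ { r, t }
Pass 2 (4 new):
  { s }  = Ω∖{ p, q, r, t }
  { p, q }  = Ω∖{ r, s, t }
  { p, q, r, s }  = { p, q, r } ∪ { p, q, s }
  { p, q, s, t }  = { s, t } ∪ { p, q, s }
Pass 3: +2 →
  { r }  = Ω∖{ p, q, s, t }
  { t }  = Ω∖{ p, q, r, s }
Pass 4: +2 →
  { r, s }  = { r } ∪ { s }
  { p, q, t }  = { p, q } ∪ { t }
Pass 5 adds nothing — fixpoint reached.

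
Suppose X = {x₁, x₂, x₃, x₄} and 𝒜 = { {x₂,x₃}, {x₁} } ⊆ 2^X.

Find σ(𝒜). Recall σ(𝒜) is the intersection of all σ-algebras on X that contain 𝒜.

Seed the family with 𝒜 together with ∅ and X: { ∅, {x₁}, {x₂,x₃}, X }.
Iteration 1: 3 new —
  {x₁,x₄}  = complement {x₂,x₃}
  {x₁,x₂,x₃}  = {x₁} ∪ {x₂,x₃}
  {x₂,x₃,x₄}  = complement {x₁}
Iteration 2: 1 new —
  {x₄}  = complement {x₁,x₂,x₃}
Iteration 3 adds nothing — fixpoint reached.

σ(𝒜) = { ∅, {x₁}, {x₄}, {x₁,x₄}, {x₂,x₃}, {x₁,x₂,x₃}, {x₂,x₃,x₄}, X }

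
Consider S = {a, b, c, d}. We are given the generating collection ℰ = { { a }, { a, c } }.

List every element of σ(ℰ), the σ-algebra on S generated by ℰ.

σ(ℰ) = { {  }, { a }, { c }, { a, c }, { b, d }, { a, b, d }, { b, c, d }, S }

Derivation:
Take S₀ = ℰ ∪ {∅, S} = { {  }, { a }, { a, c }, S }.
Round 1: +2 →
  { b, d }  = { a, c }ᶜ
  { b, c, d }  = { a }ᶜ
  — 6 sets.
Round 2. New:
  { a, b, d }  = { b, d } ∪ { a }
  — 7 sets.
Round 3 adds 1:
  { c }  = { a, b, d }ᶜ
  — 8 sets.
Round 4 adds nothing — fixpoint reached.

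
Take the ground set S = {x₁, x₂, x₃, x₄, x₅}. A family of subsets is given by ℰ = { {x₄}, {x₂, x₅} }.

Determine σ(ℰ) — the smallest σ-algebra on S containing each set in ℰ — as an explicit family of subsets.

Initial family (4 sets): { {}, {x₄}, {x₂, x₅}, S }.
Step 1 adds 3:
  {x₁, x₃, x₄}  = ᶜ of {x₂, x₅}
  {x₂, x₄, x₅}  = {x₂, x₅} ∪ {x₄}
  {x₁, x₂, x₃, x₅}  = ᶜ of {x₄}
Step 2 adds 1:
  {x₁, x₃}  = ᶜ of {x₂, x₄, x₅}
Step 3: closed — nothing new.

|σ(ℰ)| = 8.  σ(ℰ) = { {}, {x₄}, {x₁, x₃}, {x₂, x₅}, {x₁, x₃, x₄}, {x₂, x₄, x₅}, {x₁, x₂, x₃, x₅}, S }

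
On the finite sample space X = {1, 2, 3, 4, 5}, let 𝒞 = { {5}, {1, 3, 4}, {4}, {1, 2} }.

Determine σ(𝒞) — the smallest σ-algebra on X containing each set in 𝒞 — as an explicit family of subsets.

Start: 𝒞 ∪ {∅, X} = { ∅, {4}, {5}, {1, 2}, {1, 3, 4}, X }.
Step 1: 8 new —
  {2, 5}  = {1, 3, 4}ᶜ
  {4, 5}  = {4} ∪ {5}
  {1, 2, 4}  = {1, 2} ∪ {4}
  {1, 2, 5}  = {1, 2} ∪ {5}
  {3, 4, 5}  = {1, 2}ᶜ
  {1, 2, 3, 4}  = {5}ᶜ
  {1, 2, 3, 5}  = {4}ᶜ
  {1, 3, 4, 5}  = {1, 3, 4} ∪ {5}
  (now 14)
Step 2. New:
  {2}  = {1, 3, 4, 5}ᶜ
  {3, 4}  = {1, 2, 5}ᶜ
  {3, 5}  = {1, 2, 4}ᶜ
  {1, 2, 3}  = {4, 5}ᶜ
  {2, 4, 5}  = {2, 5} ∪ {4, 5}
  {1, 2, 4, 5}  = {2, 5} ∪ {1, 2, 4}
  {2, 3, 4, 5}  = {2, 5} ∪ {3, 4, 5}
  (now 21)
Step 3: +6 →
  {1}  = {2, 3, 4, 5}ᶜ
  {3}  = {1, 2, 4, 5}ᶜ
  {1, 3}  = {2, 4, 5}ᶜ
  {2, 4}  = {2} ∪ {4}
  {2, 3, 4}  = {3, 4} ∪ {2}
  {2, 3, 5}  = {2, 5} ∪ {3, 5}
  (now 27)
Step 4. New:
  {1, 4}  = {2, 3, 5}ᶜ
  {1, 5}  = {2, 3, 4}ᶜ
  {2, 3}  = {2} ∪ {3}
  {1, 3, 5}  = {2, 4}ᶜ
  {1, 4, 5}  = {4, 5} ∪ {1}
  (now 32)
Step 5: no new sets; the family is a σ-algebra.

Therefore σ(𝒞) = { ∅, {1}, {2}, {3}, {4}, {5}, {1, 2}, {1, 3}, {1, 4}, {1, 5}, {2, 3}, {2, 4}, {2, 5}, {3, 4}, {3, 5}, {4, 5}, {1, 2, 3}, {1, 2, 4}, {1, 2, 5}, {1, 3, 4}, {1, 3, 5}, {1, 4, 5}, {2, 3, 4}, {2, 3, 5}, {2, 4, 5}, {3, 4, 5}, {1, 2, 3, 4}, {1, 2, 3, 5}, {1, 2, 4, 5}, {1, 3, 4, 5}, {2, 3, 4, 5}, X } (|σ(𝒞)| = 32).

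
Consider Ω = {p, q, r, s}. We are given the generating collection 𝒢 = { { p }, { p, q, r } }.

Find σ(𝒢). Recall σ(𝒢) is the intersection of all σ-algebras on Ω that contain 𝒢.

Begin from { ∅, { p }, { p, q, r }, Ω } (that is, 𝒢 plus ∅ and Ω).
Pass 1: +2 →
  { s }  = Ω∖{ p, q, r }
  { q, r, s }  = Ω∖{ p }
  [6 total]
Pass 2: 1 new —
  { p, s }  = { s } ∪ { p }
  [7 total]
Pass 3 adds 1:
  { q, r }  = Ω∖{ p, s }
  [8 total]
Pass 4 adds nothing — fixpoint reached.

σ(𝒢) = { ∅, { p }, { s }, { p, s }, { q, r }, { p, q, r }, { q, r, s }, Ω }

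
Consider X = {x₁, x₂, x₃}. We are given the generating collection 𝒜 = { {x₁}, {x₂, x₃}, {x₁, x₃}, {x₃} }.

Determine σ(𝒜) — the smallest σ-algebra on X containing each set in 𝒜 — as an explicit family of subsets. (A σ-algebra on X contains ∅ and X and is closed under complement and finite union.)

|σ(𝒜)| = 8.  σ(𝒜) = { {}, {x₁}, {x₂}, {x₃}, {x₁, x₂}, {x₁, x₃}, {x₂, x₃}, X }

Working:
Take S₀ = 𝒜 ∪ {∅, X} = { {}, {x₁}, {x₃}, {x₁, x₃}, {x₂, x₃}, X }.
Step 1 (2 new):
  {x₂}  = X∖{x₁, x₃}
  {x₁, x₂}  = X∖{x₃}
  [8 total]
Step 2: no new sets; the family is a σ-algebra.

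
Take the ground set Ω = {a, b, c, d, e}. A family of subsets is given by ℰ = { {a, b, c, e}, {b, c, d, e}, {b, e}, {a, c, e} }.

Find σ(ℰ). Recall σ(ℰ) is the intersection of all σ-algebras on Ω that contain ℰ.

Initial family (6 sets): { {}, {b, e}, {a, c, e}, {a, b, c, e}, {b, c, d, e}, Ω }.
Round 1: 4 new —
  {a}  = {b, c, d, e}ᶜ
  {d}  = {a, b, c, e}ᶜ
  {b, d}  = {a, c, e}ᶜ
  {a, c, d}  = {b, e}ᶜ
  |family| = 10
Round 2: +6 →
  {a, d}  = {d} ∪ {a}
  {a, b, d}  = {b, d} ∪ {a}
  {a, b, e}  = {b, e} ∪ {a}
  {b, d, e}  = {b, e} ∪ {d}
  {a, b, c, d}  = {a, c, d} ∪ {b, d}
  {a, c, d, e}  = {a, c, e} ∪ {a, c, d}
  |family| = 16
Round 3 (7 new):
  {b}  = {a, c, d, e}ᶜ
  {e}  = {a, b, c, d}ᶜ
  {a, c}  = {b, d, e}ᶜ
  {c, d}  = {a, b, e}ᶜ
  {c, e}  = {a, b, d}ᶜ
  {b, c, e}  = {a, d}ᶜ
  {a, b, d, e}  = {b, e} ∪ {a, b, d}
  |family| = 23
Round 4 (8 new):
  {c}  = {a, b, d, e}ᶜ
  {a, b}  = {b} ∪ {a}
  {a, e}  = {e} ∪ {a}
  {d, e}  = {e} ∪ {d}
  {a, b, c}  = {b} ∪ {a, c}
  {a, d, e}  = {e} ∪ {a, d}
  {b, c, d}  = {c, d} ∪ {b}
  {c, d, e}  = {c, d} ∪ {e}
  |family| = 31
Round 5 adds 1:
  {b, c}  = {a, d, e}ᶜ
  |family| = 32
After Round 6 the family is unchanged; done.

|σ(ℰ)| = 32.  σ(ℰ) = { {}, {a}, {b}, {c}, {d}, {e}, {a, b}, {a, c}, {a, d}, {a, e}, {b, c}, {b, d}, {b, e}, {c, d}, {c, e}, {d, e}, {a, b, c}, {a, b, d}, {a, b, e}, {a, c, d}, {a, c, e}, {a, d, e}, {b, c, d}, {b, c, e}, {b, d, e}, {c, d, e}, {a, b, c, d}, {a, b, c, e}, {a, b, d, e}, {a, c, d, e}, {b, c, d, e}, Ω }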